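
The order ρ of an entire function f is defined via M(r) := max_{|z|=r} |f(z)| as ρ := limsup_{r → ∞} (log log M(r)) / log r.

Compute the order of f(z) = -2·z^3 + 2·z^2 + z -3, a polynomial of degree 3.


|f(z)| ≤ Σ|c_k|·r^k = O(r^3) as r → ∞. Polynomial growth is O(e^{r^ε}) for every ε > 0 (since r^3/e^{r^ε} → 0), so ρ ≤ ε for all ε > 0, i.e. ρ = 0. Every nonconstant polynomial has order 0.
Therefore ρ = 0.

Order ρ = 0.


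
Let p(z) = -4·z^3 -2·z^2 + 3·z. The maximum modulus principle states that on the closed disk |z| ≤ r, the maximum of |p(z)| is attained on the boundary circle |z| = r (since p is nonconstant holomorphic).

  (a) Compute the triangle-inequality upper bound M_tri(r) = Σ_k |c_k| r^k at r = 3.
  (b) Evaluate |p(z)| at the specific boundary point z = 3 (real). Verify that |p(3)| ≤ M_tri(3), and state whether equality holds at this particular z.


Coefficients: c_0 = 0, c_1 = 3, c_2 = -2, c_3 = -4. Radius r = 3.
Part (a). Triangle bound: M_tri(r) = Σ_k |c_k| r^k
  = |0|·3^0 + |3|·3^1 + |-2|·3^2 + |-4|·3^3
  = 0 + 9 + 18 + 108 = 135.
This bounds M(r) := max_{|z|=r} |p(z)| from above; equality holds iff all terms c_k z^k can be made to align in phase at a single z on |z|=r.
Part (b). At z = 3 (real, on the circle |z| = r):
  p(3) = (0)·3^0 + (3)·3^1 + (-2)·3^2 + (-4)·3^3 = -117.
  |p(3)| = 117.
Check: |p(3)| = 117 ≤ 135 = M_tri(3). ✓ Equality does not hold at z = 3 (the coefficients have mixed signs, so the terms do not all align in phase there).

M_tri(3) = 135; |p(3)| = 117; equality at z=3: no.


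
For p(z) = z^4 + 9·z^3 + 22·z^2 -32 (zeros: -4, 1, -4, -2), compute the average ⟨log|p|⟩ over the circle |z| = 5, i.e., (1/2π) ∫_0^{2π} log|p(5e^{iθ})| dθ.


Zeros: -4, -4, -2, 1; r = 5.
Inside |z| < r: -4, -4, -2, 1. Outside (|z| ≥ r): ∅.
p(0) = -32, so log|p(0)| = log(32) = 3.4657.
Apply Jensen: I(r) = log|p(0)| + Σ_k log(r/|z_k|), summed over zeros inside |z| < r.
  log(r/|z_k|) for z_k = -4: log(5/4) = 0.2231
  log(r/|z_k|) for z_k = 1: log(5/1) = 1.6094
  log(r/|z_k|) for z_k = -4: log(5/4) = 0.2231
  log(r/|z_k|) for z_k = -2: log(5/2) = 0.9163
Sum over inside zeros: 2.9720.
I(r) = log|p(0)| + (inside sum) = 3.4657 + 2.9720 = 6.4378.
Closed form (all zeros inside, monic): I(r) = n·log(r) = 4·log(5) = 6.4378. ✓

I(r) ≈ 6.4378.


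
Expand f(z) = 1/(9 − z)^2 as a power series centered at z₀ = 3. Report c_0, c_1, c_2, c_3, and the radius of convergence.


Let w = z − z₀, so z = z₀ + w.
Then 9 − z = 9 − (z₀ + w) = (9 − z₀) − w = 6 − w.
f(z) = 1/(6 − w)^2 = (1/(6)^2) · (1 − w/(6))^{−2}.
By the binomial series (1−u)^{−2} = Σ_{n≥0} C(n+1, 1) u^n for |u|<1, with u = w/(6):
  c_n = C(n+1, 1) / (6)^(n+2).
  c_0 = 1/(6)^2 = 1/36.
  c_1 = 2/(6)^3 = 1/108.
  c_2 = 3/(6)^4 = 1/432.
  c_3 = 4/(6)^5 = 1/1944.
The series is valid for |w/d| < 1, i.e. |z − z₀| < |d|.
Radius of convergence: R = |9 − z₀| = |6| = 6 (distance from z₀ to the singularity z = 9).

c_0 = 1/36, c_1 = 1/108, c_2 = 1/432, c_3 = 1/1944; R = 6.


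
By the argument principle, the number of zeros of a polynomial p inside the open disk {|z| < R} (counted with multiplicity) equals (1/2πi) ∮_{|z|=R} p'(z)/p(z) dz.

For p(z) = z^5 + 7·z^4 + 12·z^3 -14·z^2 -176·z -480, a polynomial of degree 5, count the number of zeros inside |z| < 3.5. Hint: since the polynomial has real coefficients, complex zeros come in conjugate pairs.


The zeros of p are: 3, -4, -4, (-1 + 3i), (-1 - 3i).
Their magnitudes are: 3, 4, 4, 3.162, 3.162.
Zeros with |z| < R = 3.5: 3, (-1 + 3i), (-1 - 3i).
Count = 3.
By the argument principle, (1/2πi) ∮_{|z|=R} p'(z)/p(z) dz equals exactly this count.

Number of zeros inside |z| < 3.5: 3.


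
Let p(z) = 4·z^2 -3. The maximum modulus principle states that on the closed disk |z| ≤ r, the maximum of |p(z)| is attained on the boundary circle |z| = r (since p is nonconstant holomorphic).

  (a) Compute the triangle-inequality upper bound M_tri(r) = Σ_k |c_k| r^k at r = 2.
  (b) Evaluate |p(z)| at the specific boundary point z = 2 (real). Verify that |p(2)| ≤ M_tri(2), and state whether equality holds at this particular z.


Coefficients: c_0 = -3, c_1 = 0, c_2 = 4. Radius r = 2.
Part (a). Triangle bound: M_tri(r) = Σ_k |c_k| r^k
  = |-3|·2^0 + |0|·2^1 + |4|·2^2
  = 3 + 0 + 16 = 19.
This bounds M(r) := max_{|z|=r} |p(z)| from above; equality holds iff all terms c_k z^k can be made to align in phase at a single z on |z|=r.
Part (b). At z = 2 (real, on the circle |z| = r):
  p(2) = (-3)·2^0 + (0)·2^1 + (4)·2^2 = 13.
  |p(2)| = 13.
Check: |p(2)| = 13 ≤ 19 = M_tri(2). ✓ Equality does not hold at z = 2 (the coefficients have mixed signs, so the terms do not all align in phase there).

M_tri(2) = 19; |p(2)| = 13; equality at z=2: no.


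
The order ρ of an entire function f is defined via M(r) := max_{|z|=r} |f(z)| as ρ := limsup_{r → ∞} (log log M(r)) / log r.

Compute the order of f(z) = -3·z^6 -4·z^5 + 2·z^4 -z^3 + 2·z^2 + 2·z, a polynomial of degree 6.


|f(z)| ≤ Σ|c_k|·r^k = O(r^6) as r → ∞. Polynomial growth is O(e^{r^ε}) for every ε > 0 (since r^6/e^{r^ε} → 0), so ρ ≤ ε for all ε > 0, i.e. ρ = 0. Every nonconstant polynomial has order 0.
Therefore ρ = 0.

Order ρ = 0.


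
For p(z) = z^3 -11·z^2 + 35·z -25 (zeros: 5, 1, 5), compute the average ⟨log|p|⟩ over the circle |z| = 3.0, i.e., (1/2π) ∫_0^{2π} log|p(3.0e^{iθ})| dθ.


Zeros: 1, 5, 5; r = 3.0.
Inside |z| < r: 1. Outside (|z| ≥ r): 5, 5.
p(0) = -25, so log|p(0)| = log(25) = 3.2189.
Apply Jensen: I(r) = log|p(0)| + Σ_k log(r/|z_k|), summed over zeros inside |z| < r.
  log(r/|z_k|) for z_k = 1: log(3.0/1) = 1.0986
  Outside zeros (5, 5) contribute nothing to the Jensen sum.
Sum over inside zeros: 1.0986.
I(r) = log|p(0)| + (inside sum) = 3.2189 + 1.0986 = 4.3175.
Note: since some zeros are outside |z| ≤ r, the simplified n·log(r) form does NOT apply — only the inside zeros contribute.

I(r) ≈ 4.3175.


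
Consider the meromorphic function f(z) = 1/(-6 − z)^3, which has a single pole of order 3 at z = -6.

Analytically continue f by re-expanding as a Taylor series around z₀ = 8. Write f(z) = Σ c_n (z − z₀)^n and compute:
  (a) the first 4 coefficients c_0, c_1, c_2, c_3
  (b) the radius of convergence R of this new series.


Let w = z − z₀, so z = z₀ + w.
Then -6 − z = -6 − (z₀ + w) = (-6 − z₀) − w = -14 − w.
f(z) = 1/(-14 − w)^3 = (1/(-14)^3) · (1 − w/(-14))^{−3}.
By the binomial series (1−u)^{−3} = Σ_{n≥0} C(n+2, 2) u^n for |u|<1, with u = w/(-14):
  c_n = C(n+2, 2) / (-14)^(n+3).
  c_0 = 1/(-14)^3 = -1/2744.
  c_1 = 3/(-14)^4 = 3/38416.
  c_2 = 6/(-14)^5 = -3/268912.
  c_3 = 10/(-14)^6 = 5/3764768.
The series is valid for |w/d| < 1, i.e. |z − z₀| < |d|.
Radius of convergence: R = |-6 − z₀| = |-14| = 14 (distance from z₀ to the singularity z = -6).

c_0 = -1/2744, c_1 = 3/38416, c_2 = -3/268912, c_3 = 5/3764768; R = 14.


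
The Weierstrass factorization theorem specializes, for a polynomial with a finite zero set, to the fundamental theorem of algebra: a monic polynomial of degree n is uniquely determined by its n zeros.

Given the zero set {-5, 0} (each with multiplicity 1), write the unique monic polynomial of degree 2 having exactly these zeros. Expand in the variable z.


The polynomial is p(z) = ∏_{α ∈ S} (z − α), where S = {-5, 0}.
Expanding the product yields: p(z) = z^2 + 5·z.
The resulting polynomial has degree 2 and real coefficients as required.

p(z) = z^2 + 5·z.


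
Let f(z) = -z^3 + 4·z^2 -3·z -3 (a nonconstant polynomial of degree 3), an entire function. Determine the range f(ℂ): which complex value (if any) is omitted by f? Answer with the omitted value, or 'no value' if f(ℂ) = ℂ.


Little Picard bounds the complement of f(ℂ) to at most one point.
For every w ∈ ℂ, the equation p(z) − w = 0 is a nonconstant polynomial in z and hence has at least one root by the fundamental theorem of algebra. So p is surjective onto ℂ, omitting no value.

Omitted value: no value.


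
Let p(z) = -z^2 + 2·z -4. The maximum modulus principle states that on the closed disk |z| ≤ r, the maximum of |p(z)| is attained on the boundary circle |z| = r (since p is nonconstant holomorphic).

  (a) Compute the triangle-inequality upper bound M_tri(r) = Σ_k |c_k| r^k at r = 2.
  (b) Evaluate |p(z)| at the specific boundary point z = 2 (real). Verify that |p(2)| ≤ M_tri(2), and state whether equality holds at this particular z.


Coefficients: c_0 = -4, c_1 = 2, c_2 = -1. Radius r = 2.
Part (a). Triangle bound: M_tri(r) = Σ_k |c_k| r^k
  = |-4|·2^0 + |2|·2^1 + |-1|·2^2
  = 4 + 4 + 4 = 12.
This bounds M(r) := max_{|z|=r} |p(z)| from above; equality holds iff all terms c_k z^k can be made to align in phase at a single z on |z|=r.
Part (b). At z = 2 (real, on the circle |z| = r):
  p(2) = (-4)·2^0 + (2)·2^1 + (-1)·2^2 = -4.
  |p(2)| = 4.
Check: |p(2)| = 4 ≤ 12 = M_tri(2). ✓ Equality does not hold at z = 2 (the coefficients have mixed signs, so the terms do not all align in phase there).

M_tri(2) = 12; |p(2)| = 4; equality at z=2: no.


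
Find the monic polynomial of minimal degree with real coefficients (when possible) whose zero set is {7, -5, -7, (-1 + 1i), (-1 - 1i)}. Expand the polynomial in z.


The polynomial is p(z) = ∏_{α ∈ S} (z − α), where S = {7, -5, -7, (-1 + 1i), (-1 - 1i)}.
Expanding the product yields: p(z) = z^5 + 7·z^4 -37·z^3 -333·z^2 -588·z -490.
Note conjugate pairs combine to real quadratics: (z − (-1+1i))(z − (-1−1i)) = z² + 2z + 2.
The resulting polynomial has degree 5 and real coefficients as required.

p(z) = z^5 + 7·z^4 -37·z^3 -333·z^2 -588·z -490.


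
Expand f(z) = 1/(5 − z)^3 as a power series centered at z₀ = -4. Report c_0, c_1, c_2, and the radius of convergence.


Let w = z − z₀, so z = z₀ + w.
Then 5 − z = 5 − (z₀ + w) = (5 − z₀) − w = 9 − w.
f(z) = 1/(9 − w)^3 = (1/(9)^3) · (1 − w/(9))^{−3}.
By the binomial series (1−u)^{−3} = Σ_{n≥0} C(n+2, 2) u^n for |u|<1, with u = w/(9):
  c_n = C(n+2, 2) / (9)^(n+3).
  c_0 = 1/(9)^3 = 1/729.
  c_1 = 3/(9)^4 = 1/2187.
  c_2 = 6/(9)^5 = 2/19683.
The series is valid for |w/d| < 1, i.e. |z − z₀| < |d|.
Radius of convergence: R = |5 − z₀| = |9| = 9 (distance from z₀ to the singularity z = 5).

c_0 = 1/729, c_1 = 1/2187, c_2 = 2/19683; R = 9.


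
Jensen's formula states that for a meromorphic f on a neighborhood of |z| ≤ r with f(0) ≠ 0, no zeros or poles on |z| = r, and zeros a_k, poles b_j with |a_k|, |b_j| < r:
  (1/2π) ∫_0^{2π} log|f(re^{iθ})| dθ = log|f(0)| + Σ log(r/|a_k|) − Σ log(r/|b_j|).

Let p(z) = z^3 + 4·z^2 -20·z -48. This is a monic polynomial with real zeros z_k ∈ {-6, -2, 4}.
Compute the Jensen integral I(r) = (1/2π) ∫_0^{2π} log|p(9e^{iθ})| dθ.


Zeros: -6, -2, 4; r = 9.
Inside |z| < r: -6, -2, 4. Outside (|z| ≥ r): ∅.
p(0) = -48, so log|p(0)| = log(48) = 3.8712.
Apply Jensen: I(r) = log|p(0)| + Σ_k log(r/|z_k|), summed over zeros inside |z| < r.
  log(r/|z_k|) for z_k = -6: log(9/6) = 0.4055
  log(r/|z_k|) for z_k = -2: log(9/2) = 1.5041
  log(r/|z_k|) for z_k = 4: log(9/4) = 0.8109
Sum over inside zeros: 2.7205.
I(r) = log|p(0)| + (inside sum) = 3.8712 + 2.7205 = 6.5917.
Closed form (all zeros inside, monic): I(r) = n·log(r) = 3·log(9) = 6.5917. ✓

I(r) ≈ 6.5917.


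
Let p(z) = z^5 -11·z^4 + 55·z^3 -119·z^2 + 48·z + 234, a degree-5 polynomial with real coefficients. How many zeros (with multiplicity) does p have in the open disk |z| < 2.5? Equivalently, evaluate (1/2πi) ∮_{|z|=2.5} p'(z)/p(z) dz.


The zeros of p are: (3 + 2i), (3 - 2i), -1, (3 + 3i), (3 - 3i).
Their magnitudes are: 3.606, 3.606, 1, 4.243, 4.243.
Zeros with |z| < R = 2.5: -1.
Count = 1.
By the argument principle, (1/2πi) ∮_{|z|=R} p'(z)/p(z) dz equals exactly this count.

Number of zeros inside |z| < 2.5: 1.


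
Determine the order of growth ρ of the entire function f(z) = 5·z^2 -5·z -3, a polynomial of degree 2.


|f(z)| ≤ Σ|c_k|·r^k = O(r^2) as r → ∞. Polynomial growth is O(e^{r^ε}) for every ε > 0 (since r^2/e^{r^ε} → 0), so ρ ≤ ε for all ε > 0, i.e. ρ = 0. Every nonconstant polynomial has order 0.
Therefore ρ = 0.

Order ρ = 0.


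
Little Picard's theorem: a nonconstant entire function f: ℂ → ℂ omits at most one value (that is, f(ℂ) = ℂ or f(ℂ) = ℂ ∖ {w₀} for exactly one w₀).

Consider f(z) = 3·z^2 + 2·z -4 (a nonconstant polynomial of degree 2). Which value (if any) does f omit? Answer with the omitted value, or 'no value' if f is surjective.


Little Picard bounds the complement of f(ℂ) to at most one point.
For every w ∈ ℂ, the equation p(z) − w = 0 is a nonconstant polynomial in z and hence has at least one root by the fundamental theorem of algebra. So p is surjective onto ℂ, omitting no value.

Omitted value: no value.


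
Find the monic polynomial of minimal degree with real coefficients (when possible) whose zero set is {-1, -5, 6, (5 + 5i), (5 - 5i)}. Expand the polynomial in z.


The polynomial is p(z) = ∏_{α ∈ S} (z − α), where S = {-1, -5, 6, (5 + 5i), (5 - 5i)}.
Expanding the product yields: p(z) = z^5 -10·z^4 + 19·z^3 + 280·z^2 -1250·z -1500.
Note conjugate pairs combine to real quadratics: (z − (5+5i))(z − (5−5i)) = z² − 10z + 50.
The resulting polynomial has degree 5 and real coefficients as required.

p(z) = z^5 -10·z^4 + 19·z^3 + 280·z^2 -1250·z -1500.


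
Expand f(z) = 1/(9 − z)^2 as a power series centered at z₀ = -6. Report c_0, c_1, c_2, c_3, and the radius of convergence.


Let w = z − z₀, so z = z₀ + w.
Then 9 − z = 9 − (z₀ + w) = (9 − z₀) − w = 15 − w.
f(z) = 1/(15 − w)^2 = (1/(15)^2) · (1 − w/(15))^{−2}.
By the binomial series (1−u)^{−2} = Σ_{n≥0} C(n+1, 1) u^n for |u|<1, with u = w/(15):
  c_n = C(n+1, 1) / (15)^(n+2).
  c_0 = 1/(15)^2 = 1/225.
  c_1 = 2/(15)^3 = 2/3375.
  c_2 = 3/(15)^4 = 1/16875.
  c_3 = 4/(15)^5 = 4/759375.
The series is valid for |w/d| < 1, i.e. |z − z₀| < |d|.
Radius of convergence: R = |9 − z₀| = |15| = 15 (distance from z₀ to the singularity z = 9).

c_0 = 1/225, c_1 = 2/3375, c_2 = 1/16875, c_3 = 4/759375; R = 15.


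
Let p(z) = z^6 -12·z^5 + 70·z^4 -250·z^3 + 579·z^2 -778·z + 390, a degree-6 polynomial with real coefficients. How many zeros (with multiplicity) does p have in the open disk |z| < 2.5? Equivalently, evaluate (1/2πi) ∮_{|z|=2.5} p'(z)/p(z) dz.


The zeros of p are: 3, 1, (3 + 2i), (3 - 2i), (1 + 3i), (1 - 3i).
Their magnitudes are: 3, 1, 3.606, 3.606, 3.162, 3.162.
Zeros with |z| < R = 2.5: 1.
Count = 1.
By the argument principle, (1/2πi) ∮_{|z|=R} p'(z)/p(z) dz equals exactly this count.

Number of zeros inside |z| < 2.5: 1.


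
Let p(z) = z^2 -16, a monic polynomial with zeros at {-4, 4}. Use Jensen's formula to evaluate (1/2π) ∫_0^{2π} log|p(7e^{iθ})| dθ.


Zeros: -4, 4; r = 7.
Inside |z| < r: -4, 4. Outside (|z| ≥ r): ∅.
p(0) = -16, so log|p(0)| = log(16) = 2.7726.
Apply Jensen: I(r) = log|p(0)| + Σ_k log(r/|z_k|), summed over zeros inside |z| < r.
  log(r/|z_k|) for z_k = -4: log(7/4) = 0.5596
  log(r/|z_k|) for z_k = 4: log(7/4) = 0.5596
Sum over inside zeros: 1.1192.
I(r) = log|p(0)| + (inside sum) = 2.7726 + 1.1192 = 3.8918.
Closed form (all zeros inside, monic): I(r) = n·log(r) = 2·log(7) = 3.8918. ✓

I(r) ≈ 3.8918.


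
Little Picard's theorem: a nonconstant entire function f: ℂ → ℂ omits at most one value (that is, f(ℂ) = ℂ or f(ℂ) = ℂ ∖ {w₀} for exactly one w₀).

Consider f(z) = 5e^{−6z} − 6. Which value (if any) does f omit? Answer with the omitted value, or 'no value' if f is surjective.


Little Picard bounds the complement of f(ℂ) to at most one point.
e^{−6z} is never zero on ℂ, so 5·e^{−6z} takes every value in ℂ ∖ {0}. Adding -6 shifts the range to ℂ ∖ {-6}. Thus f omits exactly the value -6.

Omitted value: -6.


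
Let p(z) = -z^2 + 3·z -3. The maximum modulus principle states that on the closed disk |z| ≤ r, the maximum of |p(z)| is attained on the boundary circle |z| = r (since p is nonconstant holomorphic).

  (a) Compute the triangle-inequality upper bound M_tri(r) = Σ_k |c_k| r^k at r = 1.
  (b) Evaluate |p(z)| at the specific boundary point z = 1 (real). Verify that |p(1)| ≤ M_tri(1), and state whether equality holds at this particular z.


Coefficients: c_0 = -3, c_1 = 3, c_2 = -1. Radius r = 1.
Part (a). Triangle bound: M_tri(r) = Σ_k |c_k| r^k
  = |-3|·1^0 + |3|·1^1 + |-1|·1^2
  = 3 + 3 + 1 = 7.
This bounds M(r) := max_{|z|=r} |p(z)| from above; equality holds iff all terms c_k z^k can be made to align in phase at a single z on |z|=r.
Part (b). At z = 1 (real, on the circle |z| = r):
  p(1) = (-3)·1^0 + (3)·1^1 + (-1)·1^2 = -1.
  |p(1)| = 1.
Check: |p(1)| = 1 ≤ 7 = M_tri(1). ✓ Equality does not hold at z = 1 (the coefficients have mixed signs, so the terms do not all align in phase there).

M_tri(1) = 7; |p(1)| = 1; equality at z=1: no.


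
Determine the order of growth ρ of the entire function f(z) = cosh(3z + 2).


cosh(w) is a linear combination of e^{iw} and e^{−iw} (or e^w, e^{−w} in the hyperbolic case), so |cosh(w)| ≤ e^{|w|}. With w = 3z + 2, |w| ≤ 3|z| + 2 = 3r + 2 on |z| = r, giving M(r) ≤ e^{3r + 2}, so ρ ≤ 1. On a suitable ray (z = it for sin/cos; z = t for sinh/cosh, t real → ∞), |cosh(3z + 2)| grows like e^{3|t|}/2, so ρ ≥ 1. Hence ρ = 1.
Therefore ρ = 1.

Order ρ = 1.


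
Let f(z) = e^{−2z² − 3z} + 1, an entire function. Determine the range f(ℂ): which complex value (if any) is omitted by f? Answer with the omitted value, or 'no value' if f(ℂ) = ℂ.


Little Picard bounds the complement of f(ℂ) to at most one point.
The exponent g(z) = −2z² − 3z is a nonconstant polynomial, hence surjective onto ℂ. So e^{g(z)} takes every value in {e^w : w ∈ ℂ} = ℂ ∖ {0}. Adding 1 shifts the range to ℂ ∖ {1}. f omits exactly 1.

Omitted value: 1.


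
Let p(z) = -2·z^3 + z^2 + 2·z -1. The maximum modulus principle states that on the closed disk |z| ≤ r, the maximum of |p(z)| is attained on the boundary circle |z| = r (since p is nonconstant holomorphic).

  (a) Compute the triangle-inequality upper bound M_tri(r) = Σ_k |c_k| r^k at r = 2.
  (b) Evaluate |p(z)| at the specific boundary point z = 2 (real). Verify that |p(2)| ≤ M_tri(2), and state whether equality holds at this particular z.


Coefficients: c_0 = -1, c_1 = 2, c_2 = 1, c_3 = -2. Radius r = 2.
Part (a). Triangle bound: M_tri(r) = Σ_k |c_k| r^k
  = |-1|·2^0 + |2|·2^1 + |1|·2^2 + |-2|·2^3
  = 1 + 4 + 4 + 16 = 25.
This bounds M(r) := max_{|z|=r} |p(z)| from above; equality holds iff all terms c_k z^k can be made to align in phase at a single z on |z|=r.
Part (b). At z = 2 (real, on the circle |z| = r):
  p(2) = (-1)·2^0 + (2)·2^1 + (1)·2^2 + (-2)·2^3 = -9.
  |p(2)| = 9.
Check: |p(2)| = 9 ≤ 25 = M_tri(2). ✓ Equality does not hold at z = 2 (the coefficients have mixed signs, so the terms do not all align in phase there).

M_tri(2) = 25; |p(2)| = 9; equality at z=2: no.


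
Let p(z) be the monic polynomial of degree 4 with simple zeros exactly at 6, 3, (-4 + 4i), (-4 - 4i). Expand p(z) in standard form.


The polynomial is p(z) = ∏_{α ∈ S} (z − α), where S = {6, 3, (-4 + 4i), (-4 - 4i)}.
Expanding the product yields: p(z) = z^4 -z^3 -22·z^2 -144·z + 576.
Note conjugate pairs combine to real quadratics: (z − (-4+4i))(z − (-4−4i)) = z² + 8z + 32.
The resulting polynomial has degree 4 and real coefficients as required.

p(z) = z^4 -z^3 -22·z^2 -144·z + 576.


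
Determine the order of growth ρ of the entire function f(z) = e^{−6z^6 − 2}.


|e^{−6z^6 − 2}| = e^{Re(-6·z^6) + -2} ≤ e^{6|z|^6 + -2} = e^{6r^6 + -2} on |z| = r, so ρ ≤ 6. Choosing z on |z|=r so that -6·z^6 is real positive (always possible by picking arg z appropriately) gives |f(z)| = e^{6r^6 + -2}, matching the bound. The additive constant -2 does not affect log log M(r) ~ 6·log r. Hence ρ = 6.
Therefore ρ = 6.

Order ρ = 6.


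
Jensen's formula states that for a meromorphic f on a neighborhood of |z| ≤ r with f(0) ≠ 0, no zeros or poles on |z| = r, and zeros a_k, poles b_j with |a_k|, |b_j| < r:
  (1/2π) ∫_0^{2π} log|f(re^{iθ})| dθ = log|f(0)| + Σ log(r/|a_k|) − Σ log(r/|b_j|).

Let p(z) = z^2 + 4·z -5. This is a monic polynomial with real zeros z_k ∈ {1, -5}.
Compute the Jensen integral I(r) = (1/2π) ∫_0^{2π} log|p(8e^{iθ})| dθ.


Zeros: -5, 1; r = 8.
Inside |z| < r: -5, 1. Outside (|z| ≥ r): ∅.
p(0) = -5, so log|p(0)| = log(5) = 1.6094.
Apply Jensen: I(r) = log|p(0)| + Σ_k log(r/|z_k|), summed over zeros inside |z| < r.
  log(r/|z_k|) for z_k = 1: log(8/1) = 2.0794
  log(r/|z_k|) for z_k = -5: log(8/5) = 0.4700
Sum over inside zeros: 2.5494.
I(r) = log|p(0)| + (inside sum) = 1.6094 + 2.5494 = 4.1589.
Closed form (all zeros inside, monic): I(r) = n·log(r) = 2·log(8) = 4.1589. ✓

I(r) ≈ 4.1589.


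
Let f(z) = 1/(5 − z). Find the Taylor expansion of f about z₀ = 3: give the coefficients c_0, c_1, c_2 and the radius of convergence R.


Let w = z − z₀, so z = z₀ + w.
Then 5 − z = 5 − (z₀ + w) = (5 − z₀) − w = 2 − w.
f(z) = 1/(2 − w) = (1/(2)) · 1/(1 − w/(2)) = Σ_{n≥0} w^n / (2)^(n+1).
So c_n = 1/(2)^(n+1):
  c_0 = 1/(2)^1 = 1/2.
  c_1 = 1/(2)^2 = 1/4.
  c_2 = 1/(2)^3 = 1/8.
The series is valid for |w/d| < 1, i.e. |z − z₀| < |d|.
Radius of convergence: R = |5 − z₀| = |2| = 2 (distance from z₀ to the singularity z = 5).

c_0 = 1/2, c_1 = 1/4, c_2 = 1/8; R = 2.


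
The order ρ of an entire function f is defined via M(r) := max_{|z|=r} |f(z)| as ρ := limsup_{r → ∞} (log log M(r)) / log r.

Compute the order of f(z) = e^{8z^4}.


|e^{8z^4}| = e^{Re(8·z^4) + 0} ≤ e^{8|z|^4 + 0} = e^{8r^4 + 0} on |z| = r, so ρ ≤ 4. Choosing z on |z|=r so that 8·z^4 is real positive (always possible by picking arg z appropriately) gives |f(z)| = e^{8r^4 + 0}, matching the bound. The additive constant 0 does not affect log log M(r) ~ 4·log r. Hence ρ = 4.
Therefore ρ = 4.

Order ρ = 4.


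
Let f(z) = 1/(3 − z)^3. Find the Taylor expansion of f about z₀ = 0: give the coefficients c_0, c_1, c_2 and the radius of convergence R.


Let w = z − z₀, so z = z₀ + w.
Then 3 − z = 3 − (z₀ + w) = (3 − z₀) − w = 3 − w.
f(z) = 1/(3 − w)^3 = (1/(3)^3) · (1 − w/(3))^{−3}.
By the binomial series (1−u)^{−3} = Σ_{n≥0} C(n+2, 2) u^n for |u|<1, with u = w/(3):
  c_n = C(n+2, 2) / (3)^(n+3).
  c_0 = 1/(3)^3 = 1/27.
  c_1 = 3/(3)^4 = 1/27.
  c_2 = 6/(3)^5 = 2/81.
The series is valid for |w/d| < 1, i.e. |z − z₀| < |d|.
Radius of convergence: R = |3 − z₀| = |3| = 3 (distance from z₀ to the singularity z = 3).

c_0 = 1/27, c_1 = 1/27, c_2 = 2/81; R = 3.


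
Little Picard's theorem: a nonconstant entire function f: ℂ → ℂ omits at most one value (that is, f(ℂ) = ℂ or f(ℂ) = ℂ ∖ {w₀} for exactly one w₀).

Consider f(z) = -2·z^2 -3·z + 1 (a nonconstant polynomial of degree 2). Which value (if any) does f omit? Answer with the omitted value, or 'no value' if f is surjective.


Little Picard bounds the complement of f(ℂ) to at most one point.
For every w ∈ ℂ, the equation p(z) − w = 0 is a nonconstant polynomial in z and hence has at least one root by the fundamental theorem of algebra. So p is surjective onto ℂ, omitting no value.

Omitted value: no value.


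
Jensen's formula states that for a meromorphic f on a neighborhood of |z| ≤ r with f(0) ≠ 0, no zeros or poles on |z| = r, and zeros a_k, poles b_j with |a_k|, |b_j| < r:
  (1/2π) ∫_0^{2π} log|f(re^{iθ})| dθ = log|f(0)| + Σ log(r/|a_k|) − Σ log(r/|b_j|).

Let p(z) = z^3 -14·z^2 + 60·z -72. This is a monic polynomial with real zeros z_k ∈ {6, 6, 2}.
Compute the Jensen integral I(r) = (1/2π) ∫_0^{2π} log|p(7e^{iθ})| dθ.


Zeros: 2, 6, 6; r = 7.
Inside |z| < r: 2, 6, 6. Outside (|z| ≥ r): ∅.
p(0) = -72, so log|p(0)| = log(72) = 4.2767.
Apply Jensen: I(r) = log|p(0)| + Σ_k log(r/|z_k|), summed over zeros inside |z| < r.
  log(r/|z_k|) for z_k = 6: log(7/6) = 0.1542
  log(r/|z_k|) for z_k = 6: log(7/6) = 0.1542
  log(r/|z_k|) for z_k = 2: log(7/2) = 1.2528
Sum over inside zeros: 1.5611.
I(r) = log|p(0)| + (inside sum) = 4.2767 + 1.5611 = 5.8377.
Closed form (all zeros inside, monic): I(r) = n·log(r) = 3·log(7) = 5.8377. ✓

I(r) ≈ 5.8377.


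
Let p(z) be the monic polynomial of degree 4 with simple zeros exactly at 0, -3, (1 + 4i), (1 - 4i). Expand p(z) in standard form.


The polynomial is p(z) = ∏_{α ∈ S} (z − α), where S = {0, -3, (1 + 4i), (1 - 4i)}.
Expanding the product yields: p(z) = z^4 + z^3 + 11·z^2 + 51·z.
Note conjugate pairs combine to real quadratics: (z − (1+4i))(z − (1−4i)) = z² − 2z + 17.
The resulting polynomial has degree 4 and real coefficients as required.

p(z) = z^4 + z^3 + 11·z^2 + 51·z.


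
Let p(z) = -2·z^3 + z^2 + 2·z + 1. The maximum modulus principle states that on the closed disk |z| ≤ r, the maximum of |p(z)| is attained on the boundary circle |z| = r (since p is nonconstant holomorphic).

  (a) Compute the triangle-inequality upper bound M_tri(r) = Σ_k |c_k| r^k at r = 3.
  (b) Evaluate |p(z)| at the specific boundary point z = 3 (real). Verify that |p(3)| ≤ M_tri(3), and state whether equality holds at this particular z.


Coefficients: c_0 = 1, c_1 = 2, c_2 = 1, c_3 = -2. Radius r = 3.
Part (a). Triangle bound: M_tri(r) = Σ_k |c_k| r^k
  = |1|·3^0 + |2|·3^1 + |1|·3^2 + |-2|·3^3
  = 1 + 6 + 9 + 54 = 70.
This bounds M(r) := max_{|z|=r} |p(z)| from above; equality holds iff all terms c_k z^k can be made to align in phase at a single z on |z|=r.
Part (b). At z = 3 (real, on the circle |z| = r):
  p(3) = (1)·3^0 + (2)·3^1 + (1)·3^2 + (-2)·3^3 = -38.
  |p(3)| = 38.
Check: |p(3)| = 38 ≤ 70 = M_tri(3). ✓ Equality does not hold at z = 3 (the coefficients have mixed signs, so the terms do not all align in phase there).

M_tri(3) = 70; |p(3)| = 38; equality at z=3: no.


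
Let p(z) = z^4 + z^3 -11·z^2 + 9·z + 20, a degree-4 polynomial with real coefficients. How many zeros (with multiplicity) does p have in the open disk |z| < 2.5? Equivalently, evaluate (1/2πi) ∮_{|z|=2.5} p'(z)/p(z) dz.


The zeros of p are: (2 + 1i), (2 - 1i), -4, -1.
Their magnitudes are: 2.236, 2.236, 4, 1.
Zeros with |z| < R = 2.5: (2 + 1i), (2 - 1i), -1.
Count = 3.
By the argument principle, (1/2πi) ∮_{|z|=R} p'(z)/p(z) dz equals exactly this count.

Number of zeros inside |z| < 2.5: 3.


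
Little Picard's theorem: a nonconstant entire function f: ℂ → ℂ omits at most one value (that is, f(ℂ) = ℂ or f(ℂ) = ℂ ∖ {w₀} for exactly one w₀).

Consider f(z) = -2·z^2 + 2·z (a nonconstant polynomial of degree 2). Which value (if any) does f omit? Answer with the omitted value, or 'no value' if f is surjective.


Little Picard bounds the complement of f(ℂ) to at most one point.
For every w ∈ ℂ, the equation p(z) − w = 0 is a nonconstant polynomial in z and hence has at least one root by the fundamental theorem of algebra. So p is surjective onto ℂ, omitting no value.

Omitted value: no value.


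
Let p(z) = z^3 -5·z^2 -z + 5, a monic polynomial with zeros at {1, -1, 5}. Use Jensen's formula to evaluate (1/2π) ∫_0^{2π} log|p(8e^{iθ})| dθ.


Zeros: -1, 1, 5; r = 8.
Inside |z| < r: -1, 1, 5. Outside (|z| ≥ r): ∅.
p(0) = 5, so log|p(0)| = log(5) = 1.6094.
Apply Jensen: I(r) = log|p(0)| + Σ_k log(r/|z_k|), summed over zeros inside |z| < r.
  log(r/|z_k|) for z_k = 1: log(8/1) = 2.0794
  log(r/|z_k|) for z_k = -1: log(8/1) = 2.0794
  log(r/|z_k|) for z_k = 5: log(8/5) = 0.4700
Sum over inside zeros: 4.6289.
I(r) = log|p(0)| + (inside sum) = 1.6094 + 4.6289 = 6.2383.
Closed form (all zeros inside, monic): I(r) = n·log(r) = 3·log(8) = 6.2383. ✓

I(r) ≈ 6.2383.


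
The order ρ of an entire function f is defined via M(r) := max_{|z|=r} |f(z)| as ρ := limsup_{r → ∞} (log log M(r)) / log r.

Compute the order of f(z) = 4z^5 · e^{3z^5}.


M(r) = max_{|z|=r} |4|·|z|^5·|e^{3z^5}| = 4·r^5 · e^{3r^5} (the factors attain their maxima compatibly on |z|=r). Then log M(r) = log 4 + 5·log r + 3r^5, dominated by the last term, so log log M(r) ~ 5·log r. The polynomial factor 4z^5 contributes only a log r term and does not affect the order. ρ = 5.
Therefore ρ = 5.

Order ρ = 5.


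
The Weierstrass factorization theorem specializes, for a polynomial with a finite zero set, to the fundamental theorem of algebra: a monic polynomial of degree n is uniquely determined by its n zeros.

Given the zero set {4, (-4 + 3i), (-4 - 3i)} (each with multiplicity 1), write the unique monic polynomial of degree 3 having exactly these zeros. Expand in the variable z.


The polynomial is p(z) = ∏_{α ∈ S} (z − α), where S = {4, (-4 + 3i), (-4 - 3i)}.
Expanding the product yields: p(z) = z^3 + 4·z^2 -7·z -100.
Note conjugate pairs combine to real quadratics: (z − (-4+3i))(z − (-4−3i)) = z² + 8z + 25.
The resulting polynomial has degree 3 and real coefficients as required.

p(z) = z^3 + 4·z^2 -7·z -100.


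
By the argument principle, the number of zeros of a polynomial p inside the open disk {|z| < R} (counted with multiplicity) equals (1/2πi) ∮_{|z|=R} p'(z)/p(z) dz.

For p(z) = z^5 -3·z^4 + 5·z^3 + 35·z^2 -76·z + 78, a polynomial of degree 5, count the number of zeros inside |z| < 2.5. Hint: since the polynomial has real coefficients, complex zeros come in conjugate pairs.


The zeros of p are: (1 + 1i), (1 - 1i), (2 + 3i), (2 - 3i), -3.
Their magnitudes are: 1.414, 1.414, 3.606, 3.606, 3.
Zeros with |z| < R = 2.5: (1 + 1i), (1 - 1i).
Count = 2.
By the argument principle, (1/2πi) ∮_{|z|=R} p'(z)/p(z) dz equals exactly this count.

Number of zeros inside |z| < 2.5: 2.


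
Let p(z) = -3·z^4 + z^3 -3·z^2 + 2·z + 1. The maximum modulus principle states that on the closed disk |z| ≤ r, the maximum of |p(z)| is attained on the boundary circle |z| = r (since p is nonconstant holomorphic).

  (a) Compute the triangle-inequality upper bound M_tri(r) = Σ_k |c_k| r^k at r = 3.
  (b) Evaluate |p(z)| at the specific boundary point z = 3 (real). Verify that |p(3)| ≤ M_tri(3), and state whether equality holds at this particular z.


Coefficients: c_0 = 1, c_1 = 2, c_2 = -3, c_3 = 1, c_4 = -3. Radius r = 3.
Part (a). Triangle bound: M_tri(r) = Σ_k |c_k| r^k
  = |1|·3^0 + |2|·3^1 + |-3|·3^2 + |1|·3^3 + |-3|·3^4
  = 1 + 6 + 27 + 27 + 243 = 304.
This bounds M(r) := max_{|z|=r} |p(z)| from above; equality holds iff all terms c_k z^k can be made to align in phase at a single z on |z|=r.
Part (b). At z = 3 (real, on the circle |z| = r):
  p(3) = (1)·3^0 + (2)·3^1 + (-3)·3^2 + (1)·3^3 + (-3)·3^4 = -236.
  |p(3)| = 236.
Check: |p(3)| = 236 ≤ 304 = M_tri(3). ✓ Equality does not hold at z = 3 (the coefficients have mixed signs, so the terms do not all align in phase there).

M_tri(3) = 304; |p(3)| = 236; equality at z=3: no.


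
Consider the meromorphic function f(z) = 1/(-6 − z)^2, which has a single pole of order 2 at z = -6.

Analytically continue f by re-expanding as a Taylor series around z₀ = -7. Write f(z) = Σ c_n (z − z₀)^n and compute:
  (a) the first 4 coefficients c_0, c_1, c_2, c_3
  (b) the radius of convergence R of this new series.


Let w = z − z₀, so z = z₀ + w.
Then -6 − z = -6 − (z₀ + w) = (-6 − z₀) − w = 1 − w.
f(z) = 1/(1 − w)^2 = (1/(1)^2) · (1 − w/(1))^{−2}.
By the binomial series (1−u)^{−2} = Σ_{n≥0} C(n+1, 1) u^n for |u|<1, with u = w/(1):
  c_n = C(n+1, 1) / (1)^(n+2).
  c_0 = 1/(1)^2 = 1.
  c_1 = 2/(1)^3 = 2.
  c_2 = 3/(1)^4 = 3.
  c_3 = 4/(1)^5 = 4.
The series is valid for |w/d| < 1, i.e. |z − z₀| < |d|.
Radius of convergence: R = |-6 − z₀| = |1| = 1 (distance from z₀ to the singularity z = -6).

c_0 = 1, c_1 = 2, c_2 = 3, c_3 = 4; R = 1.


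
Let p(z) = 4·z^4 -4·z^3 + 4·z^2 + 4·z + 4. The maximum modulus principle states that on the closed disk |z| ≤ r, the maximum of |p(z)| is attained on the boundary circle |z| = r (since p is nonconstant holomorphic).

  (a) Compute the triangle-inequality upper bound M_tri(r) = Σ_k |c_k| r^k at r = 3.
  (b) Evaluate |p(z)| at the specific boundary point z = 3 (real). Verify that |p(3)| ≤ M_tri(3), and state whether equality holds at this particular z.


Coefficients: c_0 = 4, c_1 = 4, c_2 = 4, c_3 = -4, c_4 = 4. Radius r = 3.
Part (a). Triangle bound: M_tri(r) = Σ_k |c_k| r^k
  = |4|·3^0 + |4|·3^1 + |4|·3^2 + |-4|·3^3 + |4|·3^4
  = 4 + 12 + 36 + 108 + 324 = 484.
This bounds M(r) := max_{|z|=r} |p(z)| from above; equality holds iff all terms c_k z^k can be made to align in phase at a single z on |z|=r.
Part (b). At z = 3 (real, on the circle |z| = r):
  p(3) = (4)·3^0 + (4)·3^1 + (4)·3^2 + (-4)·3^3 + (4)·3^4 = 268.
  |p(3)| = 268.
Check: |p(3)| = 268 ≤ 484 = M_tri(3). ✓ Equality does not hold at z = 3 (the coefficients have mixed signs, so the terms do not all align in phase there).

M_tri(3) = 484; |p(3)| = 268; equality at z=3: no.


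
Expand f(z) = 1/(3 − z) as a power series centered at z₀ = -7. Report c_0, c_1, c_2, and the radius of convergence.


Let w = z − z₀, so z = z₀ + w.
Then 3 − z = 3 − (z₀ + w) = (3 − z₀) − w = 10 − w.
f(z) = 1/(10 − w) = (1/(10)) · 1/(1 − w/(10)) = Σ_{n≥0} w^n / (10)^(n+1).
So c_n = 1/(10)^(n+1):
  c_0 = 1/(10)^1 = 1/10.
  c_1 = 1/(10)^2 = 1/100.
  c_2 = 1/(10)^3 = 1/1000.
The series is valid for |w/d| < 1, i.e. |z − z₀| < |d|.
Radius of convergence: R = |3 − z₀| = |10| = 10 (distance from z₀ to the singularity z = 3).

c_0 = 1/10, c_1 = 1/100, c_2 = 1/1000; R = 10.


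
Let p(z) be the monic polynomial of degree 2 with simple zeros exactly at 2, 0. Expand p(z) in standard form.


The polynomial is p(z) = ∏_{α ∈ S} (z − α), where S = {2, 0}.
Expanding the product yields: p(z) = z^2 -2·z.
The resulting polynomial has degree 2 and real coefficients as required.

p(z) = z^2 -2·z.


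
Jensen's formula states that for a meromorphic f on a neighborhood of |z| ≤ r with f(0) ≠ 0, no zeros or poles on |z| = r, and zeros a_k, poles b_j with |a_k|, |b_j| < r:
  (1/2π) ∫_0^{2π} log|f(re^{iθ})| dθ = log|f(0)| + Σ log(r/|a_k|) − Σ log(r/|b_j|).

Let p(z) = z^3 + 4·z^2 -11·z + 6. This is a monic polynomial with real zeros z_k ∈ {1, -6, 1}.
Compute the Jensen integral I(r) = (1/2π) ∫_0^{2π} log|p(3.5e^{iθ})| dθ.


Zeros: -6, 1, 1; r = 3.5.
Inside |z| < r: 1, 1. Outside (|z| ≥ r): -6.
p(0) = 6, so log|p(0)| = log(6) = 1.7918.
Apply Jensen: I(r) = log|p(0)| + Σ_k log(r/|z_k|), summed over zeros inside |z| < r.
  log(r/|z_k|) for z_k = 1: log(3.5/1) = 1.2528
  log(r/|z_k|) for z_k = 1: log(3.5/1) = 1.2528
  Outside zeros (-6) contribute nothing to the Jensen sum.
Sum over inside zeros: 2.5055.
I(r) = log|p(0)| + (inside sum) = 1.7918 + 2.5055 = 4.2973.
Note: since some zeros are outside |z| ≤ r, the simplified n·log(r) form does NOT apply — only the inside zeros contribute.

I(r) ≈ 4.2973.


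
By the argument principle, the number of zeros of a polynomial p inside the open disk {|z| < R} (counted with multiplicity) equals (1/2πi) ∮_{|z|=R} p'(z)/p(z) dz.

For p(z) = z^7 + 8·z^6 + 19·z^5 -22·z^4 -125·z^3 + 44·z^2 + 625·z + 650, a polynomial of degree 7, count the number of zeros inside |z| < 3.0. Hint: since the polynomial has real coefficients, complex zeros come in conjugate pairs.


The zeros of p are: (-2 + 1i), (-2 - 1i), -2, (-3 + 2i), (-3 - 2i), (2 + 1i), (2 - 1i).
Their magnitudes are: 2.236, 2.236, 2, 3.606, 3.606, 2.236, 2.236.
Zeros with |z| < R = 3.0: (-2 + 1i), (-2 - 1i), -2, (2 + 1i), (2 - 1i).
Count = 5.
By the argument principle, (1/2πi) ∮_{|z|=R} p'(z)/p(z) dz equals exactly this count.

Number of zeros inside |z| < 3.0: 5.


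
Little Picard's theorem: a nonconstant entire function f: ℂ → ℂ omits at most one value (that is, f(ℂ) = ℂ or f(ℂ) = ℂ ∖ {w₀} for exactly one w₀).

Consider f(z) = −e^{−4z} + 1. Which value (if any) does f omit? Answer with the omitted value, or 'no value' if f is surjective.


Little Picard bounds the complement of f(ℂ) to at most one point.
e^{−4z} is never zero on ℂ, so -1·e^{−4z} takes every value in ℂ ∖ {0}. Adding 1 shifts the range to ℂ ∖ {1}. Thus f omits exactly the value 1.

Omitted value: 1.


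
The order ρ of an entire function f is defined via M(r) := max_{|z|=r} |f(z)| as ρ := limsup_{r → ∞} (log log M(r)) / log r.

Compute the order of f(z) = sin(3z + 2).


sin(w) is a linear combination of e^{iw} and e^{−iw} (or e^w, e^{−w} in the hyperbolic case), so |sin(w)| ≤ e^{|w|}. With w = 3z + 2, |w| ≤ 3|z| + 2 = 3r + 2 on |z| = r, giving M(r) ≤ e^{3r + 2}, so ρ ≤ 1. On a suitable ray (z = it for sin/cos; z = t for sinh/cosh, t real → ∞), |sin(3z + 2)| grows like e^{3|t|}/2, so ρ ≥ 1. Hence ρ = 1.
Therefore ρ = 1.

Order ρ = 1.


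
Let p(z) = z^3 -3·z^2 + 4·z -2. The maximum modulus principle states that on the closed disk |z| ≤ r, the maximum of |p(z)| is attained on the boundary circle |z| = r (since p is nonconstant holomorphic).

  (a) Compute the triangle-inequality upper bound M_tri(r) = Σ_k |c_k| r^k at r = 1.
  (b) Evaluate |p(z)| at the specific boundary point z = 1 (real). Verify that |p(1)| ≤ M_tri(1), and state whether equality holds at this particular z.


Coefficients: c_0 = -2, c_1 = 4, c_2 = -3, c_3 = 1. Radius r = 1.
Part (a). Triangle bound: M_tri(r) = Σ_k |c_k| r^k
  = |-2|·1^0 + |4|·1^1 + |-3|·1^2 + |1|·1^3
  = 2 + 4 + 3 + 1 = 10.
This bounds M(r) := max_{|z|=r} |p(z)| from above; equality holds iff all terms c_k z^k can be made to align in phase at a single z on |z|=r.
Part (b). At z = 1 (real, on the circle |z| = r):
  p(1) = (-2)·1^0 + (4)·1^1 + (-3)·1^2 + (1)·1^3 = 0.
  |p(1)| = 0.
Check: |p(1)| = 0 ≤ 10 = M_tri(1). ✓ Equality does not hold at z = 1 (the coefficients have mixed signs, so the terms do not all align in phase there).

M_tri(1) = 10; |p(1)| = 0; equality at z=1: no.


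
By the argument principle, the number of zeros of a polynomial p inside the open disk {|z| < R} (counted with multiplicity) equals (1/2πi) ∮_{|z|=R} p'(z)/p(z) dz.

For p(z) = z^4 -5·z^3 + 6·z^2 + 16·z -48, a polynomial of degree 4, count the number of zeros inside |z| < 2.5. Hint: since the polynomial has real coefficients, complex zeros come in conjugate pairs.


The zeros of p are: 3, -2, (2 + 2i), (2 - 2i).
Their magnitudes are: 3, 2, 2.828, 2.828.
Zeros with |z| < R = 2.5: -2.
Count = 1.
By the argument principle, (1/2πi) ∮_{|z|=R} p'(z)/p(z) dz equals exactly this count.

Number of zeros inside |z| < 2.5: 1.


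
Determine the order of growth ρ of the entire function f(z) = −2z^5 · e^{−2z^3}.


M(r) = max_{|z|=r} |-2|·|z|^5·|e^{−2z^3}| = 2·r^5 · e^{2r^3} (the factors attain their maxima compatibly on |z|=r). Then log M(r) = log 2 + 5·log r + 2r^3, dominated by the last term, so log log M(r) ~ 3·log r. The polynomial factor -2z^5 contributes only a log r term and does not affect the order. ρ = 3.
Therefore ρ = 3.

Order ρ = 3.


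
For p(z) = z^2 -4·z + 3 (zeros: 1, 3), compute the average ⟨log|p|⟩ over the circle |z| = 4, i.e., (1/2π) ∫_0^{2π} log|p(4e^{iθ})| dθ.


Zeros: 1, 3; r = 4.
Inside |z| < r: 1, 3. Outside (|z| ≥ r): ∅.
p(0) = 3, so log|p(0)| = log(3) = 1.0986.
Apply Jensen: I(r) = log|p(0)| + Σ_k log(r/|z_k|), summed over zeros inside |z| < r.
  log(r/|z_k|) for z_k = 1: log(4/1) = 1.3863
  log(r/|z_k|) for z_k = 3: log(4/3) = 0.2877
Sum over inside zeros: 1.6740.
I(r) = log|p(0)| + (inside sum) = 1.0986 + 1.6740 = 2.7726.
Closed form (all zeros inside, monic): I(r) = n·log(r) = 2·log(4) = 2.7726. ✓

I(r) ≈ 2.7726.


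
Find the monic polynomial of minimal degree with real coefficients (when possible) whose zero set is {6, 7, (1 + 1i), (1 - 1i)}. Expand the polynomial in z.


The polynomial is p(z) = ∏_{α ∈ S} (z − α), where S = {6, 7, (1 + 1i), (1 - 1i)}.
Expanding the product yields: p(z) = z^4 -15·z^3 + 70·z^2 -110·z + 84.
Note conjugate pairs combine to real quadratics: (z − (1+1i))(z − (1−1i)) = z² − 2z + 2.
The resulting polynomial has degree 4 and real coefficients as required.

p(z) = z^4 -15·z^3 + 70·z^2 -110·z + 84.
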